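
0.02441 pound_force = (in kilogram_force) 0.01107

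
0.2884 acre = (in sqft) 1.256e+04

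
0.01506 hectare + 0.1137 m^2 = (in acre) 0.03724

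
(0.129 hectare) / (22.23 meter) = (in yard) 63.46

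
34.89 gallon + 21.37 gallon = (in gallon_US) 56.26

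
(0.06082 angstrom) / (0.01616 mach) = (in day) 1.279e-17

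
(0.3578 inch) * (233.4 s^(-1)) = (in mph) 4.745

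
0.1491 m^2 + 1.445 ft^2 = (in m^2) 0.2833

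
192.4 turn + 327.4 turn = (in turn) 519.8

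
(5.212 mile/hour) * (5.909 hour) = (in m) 4.956e+04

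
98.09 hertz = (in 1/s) 98.09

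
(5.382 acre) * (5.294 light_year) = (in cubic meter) 1.091e+21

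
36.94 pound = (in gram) 1.676e+04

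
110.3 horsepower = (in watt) 8.225e+04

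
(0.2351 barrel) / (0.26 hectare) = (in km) 1.438e-08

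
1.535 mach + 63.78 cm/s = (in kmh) 1884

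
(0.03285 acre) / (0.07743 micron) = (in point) 4.867e+12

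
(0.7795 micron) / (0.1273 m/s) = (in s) 6.123e-06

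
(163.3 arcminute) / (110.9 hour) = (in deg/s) 6.817e-06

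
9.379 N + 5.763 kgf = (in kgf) 6.719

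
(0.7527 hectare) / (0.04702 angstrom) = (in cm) 1.601e+17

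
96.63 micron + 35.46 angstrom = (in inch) 0.003804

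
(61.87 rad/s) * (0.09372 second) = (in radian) 5.798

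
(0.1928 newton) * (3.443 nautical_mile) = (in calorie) 293.8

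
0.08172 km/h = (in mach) 6.667e-05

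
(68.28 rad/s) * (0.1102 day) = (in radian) 6.501e+05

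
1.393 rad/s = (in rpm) 13.3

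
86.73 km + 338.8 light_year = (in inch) 1.262e+20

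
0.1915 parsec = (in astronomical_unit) 3.95e+04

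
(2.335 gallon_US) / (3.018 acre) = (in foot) 2.374e-06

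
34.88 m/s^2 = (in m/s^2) 34.88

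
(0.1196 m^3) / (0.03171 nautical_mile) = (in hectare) 2.037e-07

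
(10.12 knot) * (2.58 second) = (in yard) 14.69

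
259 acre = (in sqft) 1.128e+07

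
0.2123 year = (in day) 77.49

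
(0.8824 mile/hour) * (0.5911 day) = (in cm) 2.015e+06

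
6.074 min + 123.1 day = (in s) 1.064e+07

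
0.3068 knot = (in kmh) 0.5682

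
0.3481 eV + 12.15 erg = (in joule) 1.215e-06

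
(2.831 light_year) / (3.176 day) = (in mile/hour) 2.183e+11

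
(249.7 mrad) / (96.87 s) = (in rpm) 0.02462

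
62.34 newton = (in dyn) 6.234e+06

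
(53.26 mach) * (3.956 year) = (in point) 6.413e+15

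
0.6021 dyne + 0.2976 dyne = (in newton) 8.997e-06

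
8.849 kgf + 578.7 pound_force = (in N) 2661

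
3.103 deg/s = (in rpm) 0.5172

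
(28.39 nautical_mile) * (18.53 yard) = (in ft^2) 9.589e+06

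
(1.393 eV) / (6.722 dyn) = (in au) 2.219e-26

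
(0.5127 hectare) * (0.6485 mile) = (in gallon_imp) 1.177e+09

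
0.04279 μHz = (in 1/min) 2.567e-06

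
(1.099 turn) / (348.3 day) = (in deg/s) 1.315e-05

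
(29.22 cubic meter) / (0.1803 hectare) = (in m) 0.01621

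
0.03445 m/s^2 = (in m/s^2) 0.03445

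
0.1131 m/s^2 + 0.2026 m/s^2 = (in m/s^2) 0.3157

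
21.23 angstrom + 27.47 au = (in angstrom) 4.109e+22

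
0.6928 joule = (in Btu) 0.0006566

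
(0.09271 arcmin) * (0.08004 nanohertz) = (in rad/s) 2.159e-15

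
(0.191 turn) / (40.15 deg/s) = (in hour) 0.0004757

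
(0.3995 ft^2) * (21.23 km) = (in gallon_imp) 1.733e+05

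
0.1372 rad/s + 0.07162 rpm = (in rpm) 1.382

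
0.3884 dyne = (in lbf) 8.732e-07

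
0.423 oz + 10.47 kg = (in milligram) 1.048e+07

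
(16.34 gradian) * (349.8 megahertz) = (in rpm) 8.574e+08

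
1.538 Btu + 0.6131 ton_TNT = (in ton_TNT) 0.6131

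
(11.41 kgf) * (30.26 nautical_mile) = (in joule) 6.271e+06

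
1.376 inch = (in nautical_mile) 1.887e-05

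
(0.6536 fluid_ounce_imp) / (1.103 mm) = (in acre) 4.16e-06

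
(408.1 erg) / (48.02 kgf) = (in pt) 0.0002457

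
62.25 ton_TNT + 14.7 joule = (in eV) 1.626e+30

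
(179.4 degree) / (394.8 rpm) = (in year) 2.402e-09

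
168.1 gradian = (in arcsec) 5.446e+05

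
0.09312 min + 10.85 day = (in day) 10.85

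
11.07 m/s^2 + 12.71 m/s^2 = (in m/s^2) 23.78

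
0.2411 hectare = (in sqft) 2.595e+04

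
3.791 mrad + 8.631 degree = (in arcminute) 530.9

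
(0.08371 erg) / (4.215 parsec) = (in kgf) 6.563e-27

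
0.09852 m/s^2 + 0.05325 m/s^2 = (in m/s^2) 0.1518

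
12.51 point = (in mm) 4.413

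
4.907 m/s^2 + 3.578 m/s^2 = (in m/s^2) 8.485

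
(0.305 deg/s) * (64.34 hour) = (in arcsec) 2.543e+08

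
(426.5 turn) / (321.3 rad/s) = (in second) 8.34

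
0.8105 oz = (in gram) 22.98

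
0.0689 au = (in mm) 1.031e+13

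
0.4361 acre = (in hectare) 0.1765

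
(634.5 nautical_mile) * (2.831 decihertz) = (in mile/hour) 7.442e+05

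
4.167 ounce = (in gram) 118.1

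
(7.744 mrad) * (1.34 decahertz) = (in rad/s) 0.1038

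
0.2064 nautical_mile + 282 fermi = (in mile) 0.2375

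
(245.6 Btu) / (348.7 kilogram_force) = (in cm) 7578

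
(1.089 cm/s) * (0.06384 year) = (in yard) 2.398e+04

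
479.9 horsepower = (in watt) 3.579e+05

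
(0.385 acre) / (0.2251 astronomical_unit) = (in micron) 0.04627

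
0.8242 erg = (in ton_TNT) 1.97e-17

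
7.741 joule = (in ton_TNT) 1.85e-09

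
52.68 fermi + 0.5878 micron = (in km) 5.878e-10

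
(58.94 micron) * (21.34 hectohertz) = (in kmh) 0.4528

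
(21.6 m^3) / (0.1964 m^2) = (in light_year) 1.162e-14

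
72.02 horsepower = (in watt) 5.371e+04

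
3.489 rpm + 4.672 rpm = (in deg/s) 48.97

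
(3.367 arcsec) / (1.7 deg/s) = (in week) 9.097e-10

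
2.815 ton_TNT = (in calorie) 2.815e+09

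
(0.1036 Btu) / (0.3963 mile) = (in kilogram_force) 0.01748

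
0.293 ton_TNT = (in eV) 7.652e+27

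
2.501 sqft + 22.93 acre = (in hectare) 9.279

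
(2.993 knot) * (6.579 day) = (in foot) 2.871e+06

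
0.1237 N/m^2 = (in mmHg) 0.0009278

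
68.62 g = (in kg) 0.06862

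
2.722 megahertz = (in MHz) 2.722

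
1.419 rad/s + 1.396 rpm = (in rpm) 14.95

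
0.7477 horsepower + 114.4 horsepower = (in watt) 8.587e+04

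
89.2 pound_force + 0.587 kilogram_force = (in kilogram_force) 41.05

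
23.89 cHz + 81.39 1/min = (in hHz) 0.01595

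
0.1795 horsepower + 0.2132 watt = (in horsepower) 0.1798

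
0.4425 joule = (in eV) 2.762e+18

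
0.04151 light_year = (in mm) 3.927e+17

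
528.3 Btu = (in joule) 5.574e+05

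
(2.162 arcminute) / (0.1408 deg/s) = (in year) 8.115e-09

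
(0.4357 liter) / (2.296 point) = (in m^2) 0.5379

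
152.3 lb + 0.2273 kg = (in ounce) 2445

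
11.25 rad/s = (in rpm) 107.4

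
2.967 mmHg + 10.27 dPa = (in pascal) 396.6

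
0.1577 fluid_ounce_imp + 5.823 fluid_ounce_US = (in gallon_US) 0.04668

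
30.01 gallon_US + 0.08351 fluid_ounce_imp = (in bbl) 0.7145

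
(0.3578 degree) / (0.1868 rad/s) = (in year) 1.06e-09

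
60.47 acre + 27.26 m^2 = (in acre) 60.48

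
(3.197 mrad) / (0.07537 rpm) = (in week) 6.697e-07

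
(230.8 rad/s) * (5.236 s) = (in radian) 1208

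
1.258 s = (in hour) 0.0003494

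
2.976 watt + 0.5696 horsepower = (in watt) 427.7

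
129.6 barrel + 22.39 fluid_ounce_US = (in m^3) 20.61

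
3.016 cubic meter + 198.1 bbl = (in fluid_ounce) 1.167e+06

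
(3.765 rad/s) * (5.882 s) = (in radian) 22.15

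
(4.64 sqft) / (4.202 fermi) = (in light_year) 0.01084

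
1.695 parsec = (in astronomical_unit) 3.496e+05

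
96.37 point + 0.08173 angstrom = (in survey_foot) 0.1115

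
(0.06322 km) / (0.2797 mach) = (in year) 2.105e-08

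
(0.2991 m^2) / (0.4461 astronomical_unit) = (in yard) 4.901e-12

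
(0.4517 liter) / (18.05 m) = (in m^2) 2.502e-05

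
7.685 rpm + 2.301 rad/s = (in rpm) 29.66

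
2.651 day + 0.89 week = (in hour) 213.1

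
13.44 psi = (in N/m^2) 9.267e+04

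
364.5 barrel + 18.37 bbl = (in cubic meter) 60.87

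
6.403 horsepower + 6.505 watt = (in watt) 4781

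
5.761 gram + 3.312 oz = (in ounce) 3.515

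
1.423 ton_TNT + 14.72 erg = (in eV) 3.716e+28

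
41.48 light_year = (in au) 2.623e+06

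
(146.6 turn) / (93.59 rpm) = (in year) 2.98e-06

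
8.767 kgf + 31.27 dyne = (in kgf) 8.767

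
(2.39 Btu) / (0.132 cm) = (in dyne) 1.91e+11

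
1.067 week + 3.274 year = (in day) 1202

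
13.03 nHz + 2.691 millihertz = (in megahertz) 2.691e-09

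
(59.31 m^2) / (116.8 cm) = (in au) 3.394e-10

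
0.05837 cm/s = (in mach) 1.714e-06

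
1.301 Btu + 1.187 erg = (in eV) 8.567e+21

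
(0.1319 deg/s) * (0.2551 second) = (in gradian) 0.03739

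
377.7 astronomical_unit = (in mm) 5.65e+16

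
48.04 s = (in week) 7.943e-05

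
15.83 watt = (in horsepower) 0.02123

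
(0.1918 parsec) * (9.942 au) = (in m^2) 8.802e+27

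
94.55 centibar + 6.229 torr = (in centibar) 95.38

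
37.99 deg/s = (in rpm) 6.332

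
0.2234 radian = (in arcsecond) 4.608e+04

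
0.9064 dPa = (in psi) 1.315e-05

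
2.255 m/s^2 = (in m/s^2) 2.255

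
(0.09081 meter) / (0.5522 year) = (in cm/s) 5.215e-07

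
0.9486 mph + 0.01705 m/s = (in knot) 0.8575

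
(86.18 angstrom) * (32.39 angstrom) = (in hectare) 2.791e-21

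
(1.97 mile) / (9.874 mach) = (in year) 2.99e-08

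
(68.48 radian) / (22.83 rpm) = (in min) 0.4774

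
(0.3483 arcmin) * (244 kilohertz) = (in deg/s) 1416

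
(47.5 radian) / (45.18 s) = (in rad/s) 1.051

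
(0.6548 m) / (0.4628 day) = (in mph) 3.663e-05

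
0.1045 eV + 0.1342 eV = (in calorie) 9.141e-21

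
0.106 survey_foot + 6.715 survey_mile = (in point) 3.063e+07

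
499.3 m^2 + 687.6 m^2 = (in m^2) 1187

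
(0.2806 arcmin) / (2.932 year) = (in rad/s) 8.828e-13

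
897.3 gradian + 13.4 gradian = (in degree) 819.6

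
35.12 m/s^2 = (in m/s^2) 35.12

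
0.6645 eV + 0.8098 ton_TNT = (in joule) 3.388e+09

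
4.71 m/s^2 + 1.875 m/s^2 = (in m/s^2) 6.585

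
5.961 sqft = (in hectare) 5.538e-05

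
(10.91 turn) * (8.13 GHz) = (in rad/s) 5.573e+11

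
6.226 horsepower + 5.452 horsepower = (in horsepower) 11.68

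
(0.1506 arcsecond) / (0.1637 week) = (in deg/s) 4.225e-10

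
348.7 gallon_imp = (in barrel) 9.971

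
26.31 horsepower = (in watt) 1.962e+04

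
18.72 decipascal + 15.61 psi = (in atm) 1.062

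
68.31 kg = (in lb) 150.6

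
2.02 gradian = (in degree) 1.818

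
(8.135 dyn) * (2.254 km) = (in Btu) 0.0001738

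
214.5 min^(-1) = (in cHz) 357.5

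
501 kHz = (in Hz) 5.01e+05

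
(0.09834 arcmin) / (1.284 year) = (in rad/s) 7.065e-13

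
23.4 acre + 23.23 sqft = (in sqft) 1.019e+06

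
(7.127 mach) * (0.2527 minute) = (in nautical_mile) 19.87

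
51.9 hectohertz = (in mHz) 5.19e+06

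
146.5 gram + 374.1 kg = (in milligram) 3.742e+08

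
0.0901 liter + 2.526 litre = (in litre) 2.616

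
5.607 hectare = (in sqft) 6.035e+05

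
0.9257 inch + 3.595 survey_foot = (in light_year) 1.183e-16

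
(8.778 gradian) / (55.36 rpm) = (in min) 0.0003964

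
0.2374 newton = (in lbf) 0.05337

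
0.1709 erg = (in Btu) 1.62e-11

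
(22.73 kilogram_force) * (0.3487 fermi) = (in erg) 7.773e-07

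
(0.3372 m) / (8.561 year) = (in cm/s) 1.249e-07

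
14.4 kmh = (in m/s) 4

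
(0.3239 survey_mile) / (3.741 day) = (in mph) 0.003608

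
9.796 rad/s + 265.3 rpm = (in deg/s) 2153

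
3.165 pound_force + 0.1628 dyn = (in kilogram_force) 1.436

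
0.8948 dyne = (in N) 8.948e-06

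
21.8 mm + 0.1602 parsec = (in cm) 4.943e+17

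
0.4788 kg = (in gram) 478.8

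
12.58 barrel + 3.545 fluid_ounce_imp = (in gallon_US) 528.4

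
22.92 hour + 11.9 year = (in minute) 6.256e+06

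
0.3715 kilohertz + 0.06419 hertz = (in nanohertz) 3.716e+11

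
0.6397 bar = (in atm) 0.6313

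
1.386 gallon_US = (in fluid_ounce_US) 177.4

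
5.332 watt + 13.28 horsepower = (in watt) 9908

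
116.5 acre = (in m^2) 4.715e+05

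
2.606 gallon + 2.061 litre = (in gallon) 3.15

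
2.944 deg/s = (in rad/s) 0.05138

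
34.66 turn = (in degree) 1.248e+04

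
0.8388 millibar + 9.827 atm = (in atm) 9.828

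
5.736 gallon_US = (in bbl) 0.1366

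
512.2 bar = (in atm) 505.5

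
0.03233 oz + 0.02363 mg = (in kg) 0.0009166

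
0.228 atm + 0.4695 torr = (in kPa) 23.16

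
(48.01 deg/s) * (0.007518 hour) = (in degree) 1299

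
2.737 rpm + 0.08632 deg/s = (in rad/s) 0.2881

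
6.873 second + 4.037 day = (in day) 4.037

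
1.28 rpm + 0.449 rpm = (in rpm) 1.729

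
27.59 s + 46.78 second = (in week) 0.000123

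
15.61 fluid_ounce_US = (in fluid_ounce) 15.61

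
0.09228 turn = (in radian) 0.5798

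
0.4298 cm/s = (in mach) 1.262e-05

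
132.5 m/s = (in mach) 0.3891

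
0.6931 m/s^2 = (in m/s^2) 0.6931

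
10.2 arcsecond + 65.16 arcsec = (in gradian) 0.02326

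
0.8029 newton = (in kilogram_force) 0.08187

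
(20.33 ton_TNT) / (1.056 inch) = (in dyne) 3.171e+17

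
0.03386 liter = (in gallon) 0.008945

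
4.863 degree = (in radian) 0.08488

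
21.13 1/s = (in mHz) 2.113e+04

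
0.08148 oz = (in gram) 2.31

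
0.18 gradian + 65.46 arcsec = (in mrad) 3.145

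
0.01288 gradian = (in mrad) 0.2023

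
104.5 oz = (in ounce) 104.5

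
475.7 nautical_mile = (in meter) 8.81e+05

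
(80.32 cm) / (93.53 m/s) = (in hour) 2.385e-06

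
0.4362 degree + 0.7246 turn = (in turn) 0.7258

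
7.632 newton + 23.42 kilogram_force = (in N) 237.3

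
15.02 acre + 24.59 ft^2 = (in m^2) 6.079e+04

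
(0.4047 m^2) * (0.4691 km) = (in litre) 1.898e+05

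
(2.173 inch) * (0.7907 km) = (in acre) 0.01078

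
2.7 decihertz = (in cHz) 27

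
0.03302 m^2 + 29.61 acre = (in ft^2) 1.29e+06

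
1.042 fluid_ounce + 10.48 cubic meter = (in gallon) 2769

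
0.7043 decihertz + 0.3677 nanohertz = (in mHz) 70.43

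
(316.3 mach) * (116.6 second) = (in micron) 1.256e+13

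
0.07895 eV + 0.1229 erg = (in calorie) 2.937e-09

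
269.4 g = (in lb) 0.5939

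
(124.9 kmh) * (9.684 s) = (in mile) 0.2088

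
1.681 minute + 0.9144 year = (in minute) 4.806e+05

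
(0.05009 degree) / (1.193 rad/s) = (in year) 2.324e-11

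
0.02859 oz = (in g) 0.8105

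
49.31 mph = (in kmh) 79.36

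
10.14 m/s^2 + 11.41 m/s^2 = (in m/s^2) 21.55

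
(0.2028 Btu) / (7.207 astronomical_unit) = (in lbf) 4.461e-11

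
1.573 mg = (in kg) 1.573e-06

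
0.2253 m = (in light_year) 2.381e-17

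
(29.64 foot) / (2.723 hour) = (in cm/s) 0.09216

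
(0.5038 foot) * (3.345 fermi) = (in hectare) 5.137e-20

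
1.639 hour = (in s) 5900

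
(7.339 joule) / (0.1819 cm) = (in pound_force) 907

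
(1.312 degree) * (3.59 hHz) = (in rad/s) 8.221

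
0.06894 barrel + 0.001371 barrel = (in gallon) 2.953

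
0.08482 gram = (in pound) 0.000187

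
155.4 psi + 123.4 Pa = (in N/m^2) 1.072e+06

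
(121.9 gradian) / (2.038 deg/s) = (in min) 0.8972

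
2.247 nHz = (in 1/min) 1.348e-07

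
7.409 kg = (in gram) 7409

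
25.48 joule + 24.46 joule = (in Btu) 0.04733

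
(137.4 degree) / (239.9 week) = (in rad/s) 1.653e-08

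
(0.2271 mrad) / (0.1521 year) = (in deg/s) 2.713e-09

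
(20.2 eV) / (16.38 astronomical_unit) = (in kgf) 1.347e-31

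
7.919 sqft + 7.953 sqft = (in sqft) 15.87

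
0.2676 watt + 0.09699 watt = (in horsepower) 0.0004889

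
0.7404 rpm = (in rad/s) 0.07753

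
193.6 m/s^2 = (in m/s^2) 193.6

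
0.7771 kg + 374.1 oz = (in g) 1.138e+04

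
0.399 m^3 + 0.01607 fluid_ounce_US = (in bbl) 2.51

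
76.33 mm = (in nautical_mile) 4.121e-05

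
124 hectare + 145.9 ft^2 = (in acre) 306.4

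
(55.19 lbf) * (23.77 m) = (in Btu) 5.531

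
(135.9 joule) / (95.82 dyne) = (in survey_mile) 88.13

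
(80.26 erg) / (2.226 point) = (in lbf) 0.002298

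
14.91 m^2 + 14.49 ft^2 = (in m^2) 16.26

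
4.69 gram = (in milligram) 4690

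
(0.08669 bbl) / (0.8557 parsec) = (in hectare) 5.22e-23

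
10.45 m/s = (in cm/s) 1045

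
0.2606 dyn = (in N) 2.606e-06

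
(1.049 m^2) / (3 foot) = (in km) 0.001147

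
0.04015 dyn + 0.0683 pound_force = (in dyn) 3.038e+04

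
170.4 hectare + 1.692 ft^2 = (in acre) 421.1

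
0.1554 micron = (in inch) 6.118e-06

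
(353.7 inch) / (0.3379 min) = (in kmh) 1.595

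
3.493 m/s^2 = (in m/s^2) 3.493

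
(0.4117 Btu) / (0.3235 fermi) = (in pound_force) 3.019e+17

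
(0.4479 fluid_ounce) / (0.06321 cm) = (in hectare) 2.096e-06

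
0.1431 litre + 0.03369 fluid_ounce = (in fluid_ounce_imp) 5.071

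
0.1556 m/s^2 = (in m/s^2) 0.1556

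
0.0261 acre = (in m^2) 105.6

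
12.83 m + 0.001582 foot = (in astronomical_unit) 8.577e-11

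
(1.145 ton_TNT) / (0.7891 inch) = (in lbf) 5.373e+10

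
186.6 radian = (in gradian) 1.188e+04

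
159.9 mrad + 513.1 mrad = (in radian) 0.673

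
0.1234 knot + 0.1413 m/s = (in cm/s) 20.48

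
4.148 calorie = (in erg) 1.736e+08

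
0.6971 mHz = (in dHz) 0.006971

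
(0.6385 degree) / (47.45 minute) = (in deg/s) 0.0002243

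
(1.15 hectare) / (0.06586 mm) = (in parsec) 5.659e-09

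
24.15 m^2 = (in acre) 0.005968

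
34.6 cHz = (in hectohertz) 0.00346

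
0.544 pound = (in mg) 2.468e+05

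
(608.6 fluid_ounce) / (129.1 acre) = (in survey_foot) 1.13e-07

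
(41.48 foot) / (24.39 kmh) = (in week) 3.086e-06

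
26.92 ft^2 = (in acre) 0.000618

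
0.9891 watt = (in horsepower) 0.001326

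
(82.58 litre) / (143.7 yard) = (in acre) 1.553e-07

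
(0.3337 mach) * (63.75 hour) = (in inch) 1.027e+09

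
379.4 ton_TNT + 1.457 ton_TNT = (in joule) 1.594e+12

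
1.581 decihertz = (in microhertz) 1.581e+05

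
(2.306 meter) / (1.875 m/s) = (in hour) 0.0003416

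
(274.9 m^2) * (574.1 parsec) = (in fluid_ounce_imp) 1.714e+26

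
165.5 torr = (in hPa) 220.6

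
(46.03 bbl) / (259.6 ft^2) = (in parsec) 9.834e-18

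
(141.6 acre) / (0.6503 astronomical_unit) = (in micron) 5.89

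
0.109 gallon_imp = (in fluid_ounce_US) 16.76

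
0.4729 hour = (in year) 5.398e-05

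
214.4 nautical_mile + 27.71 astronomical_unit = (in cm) 4.145e+14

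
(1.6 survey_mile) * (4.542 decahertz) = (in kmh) 4.21e+05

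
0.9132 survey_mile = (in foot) 4822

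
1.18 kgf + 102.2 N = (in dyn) 1.138e+07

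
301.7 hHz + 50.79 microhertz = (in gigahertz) 3.017e-05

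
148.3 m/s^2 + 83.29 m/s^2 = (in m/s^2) 231.6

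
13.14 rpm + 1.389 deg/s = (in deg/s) 80.23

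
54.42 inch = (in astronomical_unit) 9.24e-12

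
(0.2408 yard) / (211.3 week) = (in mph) 3.854e-09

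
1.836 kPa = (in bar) 0.01836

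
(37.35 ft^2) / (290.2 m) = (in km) 1.196e-05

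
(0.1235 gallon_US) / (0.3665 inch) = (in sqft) 0.5406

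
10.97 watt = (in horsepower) 0.01471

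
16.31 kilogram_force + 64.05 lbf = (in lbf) 100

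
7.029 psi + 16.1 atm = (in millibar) 1.68e+04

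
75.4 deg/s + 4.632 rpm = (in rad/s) 1.801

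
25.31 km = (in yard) 2.768e+04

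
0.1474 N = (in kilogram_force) 0.01503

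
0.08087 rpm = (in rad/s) 0.008469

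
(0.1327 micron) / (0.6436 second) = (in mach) 6.055e-10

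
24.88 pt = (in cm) 0.8777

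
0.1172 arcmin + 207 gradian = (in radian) 3.252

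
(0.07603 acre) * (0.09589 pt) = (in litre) 10.41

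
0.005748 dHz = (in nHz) 5.748e+05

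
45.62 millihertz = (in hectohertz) 0.0004562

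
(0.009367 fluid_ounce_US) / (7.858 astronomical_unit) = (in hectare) 2.356e-23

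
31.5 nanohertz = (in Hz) 3.15e-08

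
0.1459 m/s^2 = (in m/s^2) 0.1459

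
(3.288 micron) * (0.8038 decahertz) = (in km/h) 9.514e-05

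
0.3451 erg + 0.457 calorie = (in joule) 1.912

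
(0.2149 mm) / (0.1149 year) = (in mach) 1.742e-13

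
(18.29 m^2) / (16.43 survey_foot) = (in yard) 3.994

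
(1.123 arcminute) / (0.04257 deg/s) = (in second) 0.4397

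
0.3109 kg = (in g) 310.9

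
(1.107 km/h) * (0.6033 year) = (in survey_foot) 1.919e+07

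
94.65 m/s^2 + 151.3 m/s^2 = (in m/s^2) 246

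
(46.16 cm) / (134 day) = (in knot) 7.75e-08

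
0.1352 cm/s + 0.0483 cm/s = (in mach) 5.389e-06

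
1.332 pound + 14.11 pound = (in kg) 7.004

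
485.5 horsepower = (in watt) 3.62e+05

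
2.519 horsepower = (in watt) 1878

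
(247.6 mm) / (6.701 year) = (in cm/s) 1.172e-07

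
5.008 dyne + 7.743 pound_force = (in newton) 34.44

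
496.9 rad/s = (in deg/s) 2.847e+04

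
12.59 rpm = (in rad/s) 1.318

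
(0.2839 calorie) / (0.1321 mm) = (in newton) 8992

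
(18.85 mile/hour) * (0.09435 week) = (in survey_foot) 1.578e+06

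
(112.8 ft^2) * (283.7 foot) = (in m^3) 906.2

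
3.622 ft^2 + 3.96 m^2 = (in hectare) 0.0004296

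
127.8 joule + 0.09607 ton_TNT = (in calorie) 9.607e+07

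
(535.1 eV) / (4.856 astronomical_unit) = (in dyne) 1.18e-23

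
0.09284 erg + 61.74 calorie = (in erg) 2.583e+09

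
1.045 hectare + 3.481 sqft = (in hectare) 1.045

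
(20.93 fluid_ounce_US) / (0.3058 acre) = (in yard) 5.47e-07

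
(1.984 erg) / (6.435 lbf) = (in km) 6.931e-12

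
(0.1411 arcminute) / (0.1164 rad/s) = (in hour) 9.795e-08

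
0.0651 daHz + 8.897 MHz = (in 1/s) 8.897e+06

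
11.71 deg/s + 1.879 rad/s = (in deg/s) 119.4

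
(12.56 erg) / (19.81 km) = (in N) 6.34e-11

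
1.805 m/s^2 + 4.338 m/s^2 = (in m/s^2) 6.143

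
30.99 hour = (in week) 0.1845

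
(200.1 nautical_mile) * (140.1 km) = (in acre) 1.283e+07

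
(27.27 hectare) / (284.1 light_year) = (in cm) 1.015e-11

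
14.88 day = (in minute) 2.143e+04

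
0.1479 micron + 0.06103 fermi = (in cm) 1.479e-05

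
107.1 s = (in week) 0.0001771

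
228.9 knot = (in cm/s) 1.178e+04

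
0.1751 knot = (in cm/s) 9.008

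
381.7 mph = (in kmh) 614.3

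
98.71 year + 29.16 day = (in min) 5.192e+07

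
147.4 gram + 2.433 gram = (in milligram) 1.498e+05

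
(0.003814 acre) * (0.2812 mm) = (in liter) 4.34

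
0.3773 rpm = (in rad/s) 0.03951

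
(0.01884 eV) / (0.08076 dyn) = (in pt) 1.059e-11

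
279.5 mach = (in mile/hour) 2.129e+05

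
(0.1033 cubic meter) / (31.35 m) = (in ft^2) 0.03547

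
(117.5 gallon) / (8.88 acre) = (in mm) 0.01238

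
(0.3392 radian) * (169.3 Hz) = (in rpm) 548.4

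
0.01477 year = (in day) 5.391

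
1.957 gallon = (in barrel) 0.0466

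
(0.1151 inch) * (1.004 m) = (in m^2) 0.002935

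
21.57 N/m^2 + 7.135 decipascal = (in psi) 0.003232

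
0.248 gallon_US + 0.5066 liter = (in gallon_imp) 0.3179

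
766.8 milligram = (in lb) 0.001691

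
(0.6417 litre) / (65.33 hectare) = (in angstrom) 9.822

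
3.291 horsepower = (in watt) 2454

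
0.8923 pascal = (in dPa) 8.923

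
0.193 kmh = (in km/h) 0.193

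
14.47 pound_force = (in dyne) 6.437e+06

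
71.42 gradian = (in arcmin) 3857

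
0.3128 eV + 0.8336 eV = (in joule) 1.837e-19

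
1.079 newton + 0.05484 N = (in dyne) 1.134e+05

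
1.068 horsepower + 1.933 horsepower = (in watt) 2238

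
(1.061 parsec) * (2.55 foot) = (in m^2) 2.545e+16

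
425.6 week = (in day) 2979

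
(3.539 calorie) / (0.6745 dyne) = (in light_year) 2.32e-10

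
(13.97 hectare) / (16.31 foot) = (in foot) 9.22e+04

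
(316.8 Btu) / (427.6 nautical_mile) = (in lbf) 0.09488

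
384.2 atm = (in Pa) 3.893e+07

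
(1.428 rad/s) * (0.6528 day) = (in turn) 1.282e+04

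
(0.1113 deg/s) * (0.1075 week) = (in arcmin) 4.342e+05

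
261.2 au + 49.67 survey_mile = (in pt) 1.108e+17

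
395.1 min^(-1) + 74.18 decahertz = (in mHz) 7.484e+05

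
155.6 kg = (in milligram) 1.556e+08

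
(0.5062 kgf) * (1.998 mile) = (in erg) 1.596e+11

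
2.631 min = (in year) 5.006e-06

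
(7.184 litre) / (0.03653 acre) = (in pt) 0.1378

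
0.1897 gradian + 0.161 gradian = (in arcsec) 1136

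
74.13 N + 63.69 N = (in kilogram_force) 14.05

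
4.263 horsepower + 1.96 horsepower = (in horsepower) 6.223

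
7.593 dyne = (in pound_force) 1.707e-05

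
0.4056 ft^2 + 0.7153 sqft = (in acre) 2.573e-05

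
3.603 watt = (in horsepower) 0.004832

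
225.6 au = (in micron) 3.375e+19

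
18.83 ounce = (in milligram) 5.338e+05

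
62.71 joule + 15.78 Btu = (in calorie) 3994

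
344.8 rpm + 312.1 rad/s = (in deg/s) 1.995e+04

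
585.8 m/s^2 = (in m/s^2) 585.8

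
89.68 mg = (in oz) 0.003163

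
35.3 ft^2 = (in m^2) 3.279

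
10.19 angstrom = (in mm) 1.019e-06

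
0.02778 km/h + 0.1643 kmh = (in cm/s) 5.336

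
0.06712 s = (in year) 2.128e-09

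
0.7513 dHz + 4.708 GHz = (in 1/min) 2.825e+11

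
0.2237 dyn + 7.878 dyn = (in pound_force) 1.821e-05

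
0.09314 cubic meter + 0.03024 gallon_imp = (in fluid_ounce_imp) 3283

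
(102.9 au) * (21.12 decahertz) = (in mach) 9.548e+12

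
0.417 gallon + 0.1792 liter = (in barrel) 0.01106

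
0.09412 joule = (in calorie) 0.0225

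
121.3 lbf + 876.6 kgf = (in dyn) 9.136e+08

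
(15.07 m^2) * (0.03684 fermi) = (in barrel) 3.492e-15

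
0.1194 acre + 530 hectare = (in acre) 1310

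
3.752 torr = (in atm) 0.004937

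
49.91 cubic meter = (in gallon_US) 1.318e+04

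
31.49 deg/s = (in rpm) 5.248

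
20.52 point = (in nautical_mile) 3.909e-06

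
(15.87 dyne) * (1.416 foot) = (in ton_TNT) 1.637e-14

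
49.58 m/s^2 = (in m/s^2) 49.58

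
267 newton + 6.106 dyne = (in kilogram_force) 27.23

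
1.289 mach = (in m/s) 438.9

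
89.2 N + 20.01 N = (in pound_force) 24.55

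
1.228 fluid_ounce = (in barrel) 0.0002284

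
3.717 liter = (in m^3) 0.003717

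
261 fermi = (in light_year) 2.759e-29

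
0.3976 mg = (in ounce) 1.402e-05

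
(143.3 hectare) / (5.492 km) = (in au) 1.744e-09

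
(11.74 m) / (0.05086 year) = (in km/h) 2.635e-05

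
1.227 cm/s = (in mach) 3.604e-05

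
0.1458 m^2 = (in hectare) 1.458e-05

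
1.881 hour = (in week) 0.0112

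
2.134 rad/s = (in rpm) 20.38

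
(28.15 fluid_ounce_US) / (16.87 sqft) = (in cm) 0.05312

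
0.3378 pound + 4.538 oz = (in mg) 2.819e+05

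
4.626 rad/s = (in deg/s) 265.1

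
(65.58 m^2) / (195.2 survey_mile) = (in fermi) 2.088e+11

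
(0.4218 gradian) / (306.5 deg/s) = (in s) 0.001239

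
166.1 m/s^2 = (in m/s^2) 166.1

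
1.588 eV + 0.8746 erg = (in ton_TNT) 2.09e-17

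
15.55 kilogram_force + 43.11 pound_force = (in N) 344.3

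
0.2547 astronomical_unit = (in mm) 3.81e+13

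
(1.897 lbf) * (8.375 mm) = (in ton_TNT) 1.689e-11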